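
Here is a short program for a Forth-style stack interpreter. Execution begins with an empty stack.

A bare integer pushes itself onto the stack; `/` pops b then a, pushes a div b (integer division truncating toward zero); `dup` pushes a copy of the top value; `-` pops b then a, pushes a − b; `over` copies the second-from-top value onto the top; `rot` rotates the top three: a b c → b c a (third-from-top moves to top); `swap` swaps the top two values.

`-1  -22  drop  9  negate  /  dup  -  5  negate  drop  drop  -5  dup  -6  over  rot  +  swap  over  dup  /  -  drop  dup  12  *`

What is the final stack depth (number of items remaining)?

3

-1     -> [-1]
-22    -> [-1, -22]
drop   -> [-1]
9      -> [-1, 9]
negate -> [-1, -9]
/      -> [0]
dup    -> [0, 0]
-      -> [0]
5      -> [0, 5]
negate -> [0, -5]
drop   -> [0]
drop   -> []
-5     -> [-5]
dup    -> [-5, -5]
-6     -> [-5, -5, -6]
over   -> [-5, -5, -6, -5]
rot    -> [-5, -6, -5, -5]
+      -> [-5, -6, -10]
swap   -> [-5, -10, -6]
over   -> [-5, -10, -6, -10]
dup    -> [-5, -10, -6, -10, -10]
/      -> [-5, -10, -6, 1]
-      -> [-5, -10, -7]
drop   -> [-5, -10]
dup    -> [-5, -10, -10]
12     -> [-5, -10, -10, 12]
*      -> [-5, -10, -120]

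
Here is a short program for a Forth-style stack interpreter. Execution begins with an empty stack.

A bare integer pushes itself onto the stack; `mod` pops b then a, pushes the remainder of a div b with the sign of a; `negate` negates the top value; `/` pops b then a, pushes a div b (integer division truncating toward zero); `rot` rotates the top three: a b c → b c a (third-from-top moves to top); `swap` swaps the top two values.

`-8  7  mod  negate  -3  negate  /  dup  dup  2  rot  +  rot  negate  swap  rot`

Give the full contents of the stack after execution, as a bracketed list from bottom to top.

-8     → [-8]
7      → [-8, 7]
mod    → [-1]
negate → [1]
-3     → [1, -3]
negate → [1, 3]
/      → [0]
dup    → [0, 0]
dup    → [0, 0, 0]
2      → [0, 0, 0, 2]
rot    → [0, 0, 2, 0]
+      → [0, 0, 2]
rot    → [0, 2, 0]
negate → [0, 2, 0]
swap   → [0, 0, 2]
rot    → [0, 2, 0]

[0, 2, 0]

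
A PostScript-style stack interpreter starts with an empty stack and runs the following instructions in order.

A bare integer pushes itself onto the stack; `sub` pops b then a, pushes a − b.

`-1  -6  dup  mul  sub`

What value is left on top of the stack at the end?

-1  → -1
-6  → -1 -6
dup → -1 -6 -6
mul → -1 36
sub → -37

-37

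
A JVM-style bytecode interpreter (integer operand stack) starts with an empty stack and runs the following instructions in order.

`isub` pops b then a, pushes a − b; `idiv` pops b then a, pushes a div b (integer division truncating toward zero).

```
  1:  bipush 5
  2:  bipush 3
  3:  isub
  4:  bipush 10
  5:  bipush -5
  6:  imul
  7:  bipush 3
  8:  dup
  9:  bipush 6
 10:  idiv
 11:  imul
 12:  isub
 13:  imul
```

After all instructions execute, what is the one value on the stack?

-100

bipush 5  -> [5]
bipush 3  -> [5, 3]
isub      -> [2]
bipush 10 -> [2, 10]
bipush -5 -> [2, 10, -5]
imul      -> [2, -50]
bipush 3  -> [2, -50, 3]
dup       -> [2, -50, 3, 3]
bipush 6  -> [2, -50, 3, 3, 6]
idiv      -> [2, -50, 3, 0]
imul      -> [2, -50, 0]
isub      -> [2, -50]
imul      -> [-100]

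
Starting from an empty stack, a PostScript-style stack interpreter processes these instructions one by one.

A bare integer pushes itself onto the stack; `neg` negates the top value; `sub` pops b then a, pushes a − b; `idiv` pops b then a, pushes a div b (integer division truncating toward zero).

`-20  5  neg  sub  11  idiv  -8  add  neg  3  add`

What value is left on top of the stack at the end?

12

-20   -20
5     -20 5
neg   -20 -5
sub   -15
11    -15 11
idiv  -1
-8    -1 -8
add   -9
neg   9
3     9 3
add   12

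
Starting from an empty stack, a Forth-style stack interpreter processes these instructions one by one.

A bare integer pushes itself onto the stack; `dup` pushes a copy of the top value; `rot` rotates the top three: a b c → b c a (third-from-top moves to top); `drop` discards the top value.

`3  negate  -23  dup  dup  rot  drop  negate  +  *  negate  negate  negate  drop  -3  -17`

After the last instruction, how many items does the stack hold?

3      -> 3
negate -> -3
-23    -> -3 -23
dup    -> -3 -23 -23
dup    -> -3 -23 -23 -23
rot    -> -3 -23 -23 -23
drop   -> -3 -23 -23
negate -> -3 -23 23
+      -> -3 0
*      -> 0
negate -> 0
negate -> 0
negate -> 0
drop   -> (empty)
-3     -> -3
-17    -> -3 -17

2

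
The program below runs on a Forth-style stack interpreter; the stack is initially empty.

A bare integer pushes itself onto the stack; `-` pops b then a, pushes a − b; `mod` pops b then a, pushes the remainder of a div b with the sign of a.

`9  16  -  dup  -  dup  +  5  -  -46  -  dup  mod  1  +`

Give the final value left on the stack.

9   -> [9]
16  -> [9, 16]
-   -> [-7]
dup -> [-7, -7]
-   -> [0]
dup -> [0, 0]
+   -> [0]
5   -> [0, 5]
-   -> [-5]
-46 -> [-5, -46]
-   -> [41]
dup -> [41, 41]
mod -> [0]
1   -> [0, 1]
+   -> [1]

1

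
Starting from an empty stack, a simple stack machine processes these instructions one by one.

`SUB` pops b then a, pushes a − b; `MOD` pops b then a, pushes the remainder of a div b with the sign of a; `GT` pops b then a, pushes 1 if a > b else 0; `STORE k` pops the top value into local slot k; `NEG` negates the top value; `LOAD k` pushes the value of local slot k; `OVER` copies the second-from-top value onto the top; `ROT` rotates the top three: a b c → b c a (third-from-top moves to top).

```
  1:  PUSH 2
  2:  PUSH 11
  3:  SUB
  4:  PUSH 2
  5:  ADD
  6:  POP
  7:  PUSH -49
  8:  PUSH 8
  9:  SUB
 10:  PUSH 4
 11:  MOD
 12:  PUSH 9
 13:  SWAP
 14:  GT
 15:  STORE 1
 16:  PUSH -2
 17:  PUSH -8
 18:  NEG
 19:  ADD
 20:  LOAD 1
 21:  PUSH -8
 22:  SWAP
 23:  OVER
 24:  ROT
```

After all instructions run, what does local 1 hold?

1

PUSH 2   : [2]
PUSH 11  : [2, 11]
SUB      : [-9]
PUSH 2   : [-9, 2]
ADD      : [-7]
POP      : []
PUSH -49 : [-49]
PUSH 8   : [-49, 8]
SUB      : [-57]
PUSH 4   : [-57, 4]
MOD      : [-1]
PUSH 9   : [-1, 9]
SWAP     : [9, -1]
GT       : [1]
STORE 1  : []
PUSH -2  : [-2]
PUSH -8  : [-2, -8]
NEG      : [-2, 8]
ADD      : [6]
LOAD 1   : [6, 1]
PUSH -8  : [6, 1, -8]
SWAP     : [6, -8, 1]
OVER     : [6, -8, 1, -8]
ROT      : [6, 1, -8, -8]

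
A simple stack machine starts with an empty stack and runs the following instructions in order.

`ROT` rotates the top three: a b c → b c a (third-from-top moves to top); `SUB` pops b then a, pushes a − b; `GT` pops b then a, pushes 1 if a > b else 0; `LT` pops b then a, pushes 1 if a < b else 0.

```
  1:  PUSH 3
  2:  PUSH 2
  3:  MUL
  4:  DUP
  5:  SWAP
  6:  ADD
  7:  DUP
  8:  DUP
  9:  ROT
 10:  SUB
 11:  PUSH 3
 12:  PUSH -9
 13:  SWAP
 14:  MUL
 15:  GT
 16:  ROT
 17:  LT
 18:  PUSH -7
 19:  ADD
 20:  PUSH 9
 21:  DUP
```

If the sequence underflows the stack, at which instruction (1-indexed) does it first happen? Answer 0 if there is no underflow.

16

PUSH 3   [3]
PUSH 2   [3, 2]
MUL      [6]
DUP      [6, 6]
SWAP     [6, 6]
ADD      [12]
DUP      [12, 12]
DUP      [12, 12, 12]
ROT      [12, 12, 12]
SUB      [12, 0]
PUSH 3   [12, 0, 3]
PUSH -9  [12, 0, 3, -9]
SWAP     [12, 0, -9, 3]
MUL      [12, 0, -27]
GT       [12, 1]
ROT  — needs 3 operands, stack has 2 → underflow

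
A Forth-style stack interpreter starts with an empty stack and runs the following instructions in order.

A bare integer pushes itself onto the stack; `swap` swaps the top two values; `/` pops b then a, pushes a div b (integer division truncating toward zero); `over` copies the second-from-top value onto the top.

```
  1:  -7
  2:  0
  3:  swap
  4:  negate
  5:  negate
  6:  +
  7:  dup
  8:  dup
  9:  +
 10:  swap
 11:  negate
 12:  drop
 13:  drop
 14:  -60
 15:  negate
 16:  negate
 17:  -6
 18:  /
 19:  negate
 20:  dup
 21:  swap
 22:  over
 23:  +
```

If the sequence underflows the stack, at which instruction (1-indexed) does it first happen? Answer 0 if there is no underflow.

0

-7     : [-7]
0      : [-7, 0]
swap   : [0, -7]
negate : [0, 7]
negate : [0, -7]
+      : [-7]
dup    : [-7, -7]
dup    : [-7, -7, -7]
+      : [-7, -14]
swap   : [-14, -7]
negate : [-14, 7]
drop   : [-14]
drop   : []
-60    : [-60]
negate : [60]
negate : [-60]
-6     : [-60, -6]
/      : [10]
negate : [-10]
dup    : [-10, -10]
swap   : [-10, -10]
over   : [-10, -10, -10]
+      : [-10, -20]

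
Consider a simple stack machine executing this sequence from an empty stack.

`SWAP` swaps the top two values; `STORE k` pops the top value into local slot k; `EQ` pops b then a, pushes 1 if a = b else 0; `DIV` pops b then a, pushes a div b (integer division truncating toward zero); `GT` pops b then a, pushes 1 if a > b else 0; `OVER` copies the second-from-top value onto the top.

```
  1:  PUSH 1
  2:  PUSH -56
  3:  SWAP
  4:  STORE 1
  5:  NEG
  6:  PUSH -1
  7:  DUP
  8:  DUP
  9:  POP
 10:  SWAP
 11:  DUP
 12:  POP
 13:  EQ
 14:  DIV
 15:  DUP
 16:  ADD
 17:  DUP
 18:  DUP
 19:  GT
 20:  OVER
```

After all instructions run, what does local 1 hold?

1

PUSH 1    1
PUSH -56  1 -56
SWAP      -56 1
STORE 1   -56
NEG       56
PUSH -1   56 -1
DUP       56 -1 -1
DUP       56 -1 -1 -1
POP       56 -1 -1
SWAP      56 -1 -1
DUP       56 -1 -1 -1
POP       56 -1 -1
EQ        56 1
DIV       56
DUP       56 56
ADD       112
DUP       112 112
DUP       112 112 112
GT        112 0
OVER      112 0 112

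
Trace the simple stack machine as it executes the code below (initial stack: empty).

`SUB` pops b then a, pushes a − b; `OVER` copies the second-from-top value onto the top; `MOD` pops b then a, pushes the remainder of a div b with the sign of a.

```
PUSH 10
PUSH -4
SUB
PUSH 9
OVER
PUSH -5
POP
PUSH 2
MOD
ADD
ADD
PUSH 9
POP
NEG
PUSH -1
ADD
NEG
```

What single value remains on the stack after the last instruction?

24

PUSH 10 : [10]
PUSH -4 : [10, -4]
SUB     : [14]
PUSH 9  : [14, 9]
OVER    : [14, 9, 14]
PUSH -5 : [14, 9, 14, -5]
POP     : [14, 9, 14]
PUSH 2  : [14, 9, 14, 2]
MOD     : [14, 9, 0]
ADD     : [14, 9]
ADD     : [23]
PUSH 9  : [23, 9]
POP     : [23]
NEG     : [-23]
PUSH -1 : [-23, -1]
ADD     : [-24]
NEG     : [24]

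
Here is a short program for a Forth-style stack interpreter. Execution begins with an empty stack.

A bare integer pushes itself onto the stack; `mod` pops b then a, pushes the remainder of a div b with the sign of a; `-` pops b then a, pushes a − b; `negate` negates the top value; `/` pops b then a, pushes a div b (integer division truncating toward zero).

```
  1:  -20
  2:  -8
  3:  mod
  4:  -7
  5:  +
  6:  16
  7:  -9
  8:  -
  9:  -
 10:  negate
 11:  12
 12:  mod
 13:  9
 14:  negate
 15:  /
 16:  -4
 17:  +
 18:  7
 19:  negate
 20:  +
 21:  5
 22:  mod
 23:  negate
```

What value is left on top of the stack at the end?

1

-20    -> [-20]
-8     -> [-20, -8]
mod    -> [-4]
-7     -> [-4, -7]
+      -> [-11]
16     -> [-11, 16]
-9     -> [-11, 16, -9]
-      -> [-11, 25]
-      -> [-36]
negate -> [36]
12     -> [36, 12]
mod    -> [0]
9      -> [0, 9]
negate -> [0, -9]
/      -> [0]
-4     -> [0, -4]
+      -> [-4]
7      -> [-4, 7]
negate -> [-4, -7]
+      -> [-11]
5      -> [-11, 5]
mod    -> [-1]
negate -> [1]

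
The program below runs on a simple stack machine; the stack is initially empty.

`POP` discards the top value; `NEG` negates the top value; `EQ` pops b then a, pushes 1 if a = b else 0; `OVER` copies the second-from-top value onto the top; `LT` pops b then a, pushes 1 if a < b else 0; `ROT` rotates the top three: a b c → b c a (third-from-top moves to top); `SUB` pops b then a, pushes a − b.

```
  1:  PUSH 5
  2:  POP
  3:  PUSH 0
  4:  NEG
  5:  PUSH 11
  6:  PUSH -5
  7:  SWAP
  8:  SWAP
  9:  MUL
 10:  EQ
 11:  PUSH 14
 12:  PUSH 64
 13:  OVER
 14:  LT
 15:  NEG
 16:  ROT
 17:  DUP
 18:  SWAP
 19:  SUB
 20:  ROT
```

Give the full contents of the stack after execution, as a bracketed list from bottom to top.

[0, 0, 14]

PUSH 5  -> [5]
POP     -> []
PUSH 0  -> [0]
NEG     -> [0]
PUSH 11 -> [0, 11]
PUSH -5 -> [0, 11, -5]
SWAP    -> [0, -5, 11]
SWAP    -> [0, 11, -5]
MUL     -> [0, -55]
EQ      -> [0]
PUSH 14 -> [0, 14]
PUSH 64 -> [0, 14, 64]
OVER    -> [0, 14, 64, 14]
LT      -> [0, 14, 0]
NEG     -> [0, 14, 0]
ROT     -> [14, 0, 0]
DUP     -> [14, 0, 0, 0]
SWAP    -> [14, 0, 0, 0]
SUB     -> [14, 0, 0]
ROT     -> [0, 0, 14]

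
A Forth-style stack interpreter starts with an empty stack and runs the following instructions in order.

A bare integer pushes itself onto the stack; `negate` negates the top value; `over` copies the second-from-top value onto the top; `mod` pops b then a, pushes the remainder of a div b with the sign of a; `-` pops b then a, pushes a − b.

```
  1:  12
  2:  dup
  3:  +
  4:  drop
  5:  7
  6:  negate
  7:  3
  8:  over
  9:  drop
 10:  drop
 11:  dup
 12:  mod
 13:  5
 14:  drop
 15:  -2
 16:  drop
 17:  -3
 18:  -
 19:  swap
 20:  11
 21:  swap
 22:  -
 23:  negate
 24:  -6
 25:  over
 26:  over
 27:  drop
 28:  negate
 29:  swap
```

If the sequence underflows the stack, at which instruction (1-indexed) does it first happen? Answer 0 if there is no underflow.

19

12      [12]
dup     [12, 12]
+       [24]
drop    []
7       [7]
negate  [-7]
3       [-7, 3]
over    [-7, 3, -7]
drop    [-7, 3]
drop    [-7]
dup     [-7, -7]
mod     [0]
5       [0, 5]
drop    [0]
-2      [0, -2]
drop    [0]
-3      [0, -3]
-       [3]
swap  — needs 2 operands, stack has 1 → underflow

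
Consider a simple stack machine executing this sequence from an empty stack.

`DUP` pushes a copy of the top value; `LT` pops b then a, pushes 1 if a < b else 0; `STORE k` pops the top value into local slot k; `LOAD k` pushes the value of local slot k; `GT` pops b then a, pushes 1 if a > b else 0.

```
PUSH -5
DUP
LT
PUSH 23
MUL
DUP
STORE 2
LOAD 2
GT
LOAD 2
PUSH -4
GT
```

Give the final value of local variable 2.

0

PUSH -5 → -5
DUP     → -5 -5
LT      → 0
PUSH 23 → 0 23
MUL     → 0
DUP     → 0 0
STORE 2 → 0
LOAD 2  → 0 0
GT      → 0
LOAD 2  → 0 0
PUSH -4 → 0 0 -4
GT      → 0 1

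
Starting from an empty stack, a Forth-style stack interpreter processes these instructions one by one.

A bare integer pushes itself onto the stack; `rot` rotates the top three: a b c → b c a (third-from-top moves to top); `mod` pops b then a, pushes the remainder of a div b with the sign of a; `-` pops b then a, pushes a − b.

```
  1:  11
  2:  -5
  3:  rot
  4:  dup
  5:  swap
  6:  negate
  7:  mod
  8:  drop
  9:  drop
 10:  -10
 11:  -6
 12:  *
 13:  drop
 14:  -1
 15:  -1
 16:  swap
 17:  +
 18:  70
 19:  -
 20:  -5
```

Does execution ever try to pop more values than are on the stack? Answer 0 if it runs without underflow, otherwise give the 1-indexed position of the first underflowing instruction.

11 -> [11]
-5 -> [11, -5]
rot  — needs 3 operands, stack has 2 → underflow

3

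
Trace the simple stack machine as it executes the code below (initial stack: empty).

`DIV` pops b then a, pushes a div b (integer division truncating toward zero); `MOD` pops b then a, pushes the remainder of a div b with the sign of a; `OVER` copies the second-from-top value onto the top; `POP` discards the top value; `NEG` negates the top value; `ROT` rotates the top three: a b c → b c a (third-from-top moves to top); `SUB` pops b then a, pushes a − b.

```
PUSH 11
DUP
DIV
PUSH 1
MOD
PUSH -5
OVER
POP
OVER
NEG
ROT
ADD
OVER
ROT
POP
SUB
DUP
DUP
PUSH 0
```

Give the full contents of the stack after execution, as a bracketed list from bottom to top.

[5, 5, 5, 0]

PUSH 11  11
DUP      11 11
DIV      1
PUSH 1   1 1
MOD      0
PUSH -5  0 -5
OVER     0 -5 0
POP      0 -5
OVER     0 -5 0
NEG      0 -5 0
ROT      -5 0 0
ADD      -5 0
OVER     -5 0 -5
ROT      0 -5 -5
POP      0 -5
SUB      5
DUP      5 5
DUP      5 5 5
PUSH 0   5 5 5 0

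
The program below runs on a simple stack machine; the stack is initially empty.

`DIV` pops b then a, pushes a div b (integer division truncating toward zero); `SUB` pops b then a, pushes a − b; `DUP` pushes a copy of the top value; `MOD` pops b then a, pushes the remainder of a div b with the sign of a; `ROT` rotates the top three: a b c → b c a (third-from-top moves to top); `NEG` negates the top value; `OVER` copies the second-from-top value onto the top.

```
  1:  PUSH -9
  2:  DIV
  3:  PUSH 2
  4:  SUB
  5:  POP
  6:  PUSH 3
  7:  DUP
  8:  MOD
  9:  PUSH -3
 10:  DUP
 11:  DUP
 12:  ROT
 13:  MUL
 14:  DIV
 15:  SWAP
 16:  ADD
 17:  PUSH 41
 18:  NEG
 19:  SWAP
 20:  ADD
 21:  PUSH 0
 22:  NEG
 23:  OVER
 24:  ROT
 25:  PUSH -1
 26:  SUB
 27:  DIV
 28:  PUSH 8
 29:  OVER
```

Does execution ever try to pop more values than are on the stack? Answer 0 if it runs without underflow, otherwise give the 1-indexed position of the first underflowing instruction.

PUSH -9 -> [-9]
DIV  — needs 2 operands, stack has 1 → underflow

2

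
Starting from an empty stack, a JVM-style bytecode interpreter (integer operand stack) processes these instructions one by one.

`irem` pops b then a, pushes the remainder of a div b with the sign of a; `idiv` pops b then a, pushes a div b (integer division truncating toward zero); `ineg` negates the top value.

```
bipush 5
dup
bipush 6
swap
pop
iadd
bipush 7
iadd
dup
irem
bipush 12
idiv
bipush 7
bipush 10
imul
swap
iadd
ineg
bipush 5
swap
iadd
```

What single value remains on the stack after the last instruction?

bipush 5  : [5]
dup       : [5, 5]
bipush 6  : [5, 5, 6]
swap      : [5, 6, 5]
pop       : [5, 6]
iadd      : [11]
bipush 7  : [11, 7]
iadd      : [18]
dup       : [18, 18]
irem      : [0]
bipush 12 : [0, 12]
idiv      : [0]
bipush 7  : [0, 7]
bipush 10 : [0, 7, 10]
imul      : [0, 70]
swap      : [70, 0]
iadd      : [70]
ineg      : [-70]
bipush 5  : [-70, 5]
swap      : [5, -70]
iadd      : [-65]

-65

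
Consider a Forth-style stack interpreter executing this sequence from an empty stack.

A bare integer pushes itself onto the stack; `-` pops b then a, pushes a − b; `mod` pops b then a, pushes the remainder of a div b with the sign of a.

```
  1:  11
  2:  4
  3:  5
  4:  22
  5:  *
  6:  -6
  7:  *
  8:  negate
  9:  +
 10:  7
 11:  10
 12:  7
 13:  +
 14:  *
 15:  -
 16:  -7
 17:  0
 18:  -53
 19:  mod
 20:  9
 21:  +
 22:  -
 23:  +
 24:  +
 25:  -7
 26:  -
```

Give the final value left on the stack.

11     → 11
4      → 11 4
5      → 11 4 5
22     → 11 4 5 22
*      → 11 4 110
-6     → 11 4 110 -6
*      → 11 4 -660
negate → 11 4 660
+      → 11 664
7      → 11 664 7
10     → 11 664 7 10
7      → 11 664 7 10 7
+      → 11 664 7 17
*      → 11 664 119
-      → 11 545
-7     → 11 545 -7
0      → 11 545 -7 0
-53    → 11 545 -7 0 -53
mod    → 11 545 -7 0
9      → 11 545 -7 0 9
+      → 11 545 -7 9
-      → 11 545 -16
+      → 11 529
+      → 540
-7     → 540 -7
-      → 547

547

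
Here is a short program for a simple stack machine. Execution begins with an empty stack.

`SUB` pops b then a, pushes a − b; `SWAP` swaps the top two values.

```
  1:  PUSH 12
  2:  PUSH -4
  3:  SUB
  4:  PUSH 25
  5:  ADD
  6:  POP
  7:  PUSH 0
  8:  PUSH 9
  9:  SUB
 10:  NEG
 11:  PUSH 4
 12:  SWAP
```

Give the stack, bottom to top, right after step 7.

PUSH 12 → [12]
PUSH -4 → [12, -4]
SUB     → [16]
PUSH 25 → [16, 25]
ADD     → [41]
POP     → []
PUSH 0  → [0]

[0]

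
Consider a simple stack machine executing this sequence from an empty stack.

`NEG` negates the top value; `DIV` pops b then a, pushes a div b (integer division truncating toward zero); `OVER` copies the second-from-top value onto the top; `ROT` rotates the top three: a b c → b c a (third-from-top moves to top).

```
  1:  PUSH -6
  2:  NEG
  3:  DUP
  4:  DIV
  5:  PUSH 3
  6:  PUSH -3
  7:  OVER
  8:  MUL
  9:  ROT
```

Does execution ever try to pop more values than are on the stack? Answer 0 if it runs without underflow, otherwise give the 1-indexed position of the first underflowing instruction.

PUSH -6  [-6]
NEG      [6]
DUP      [6, 6]
DIV      [1]
PUSH 3   [1, 3]
PUSH -3  [1, 3, -3]
OVER     [1, 3, -3, 3]
MUL      [1, 3, -9]
ROT      [3, -9, 1]

0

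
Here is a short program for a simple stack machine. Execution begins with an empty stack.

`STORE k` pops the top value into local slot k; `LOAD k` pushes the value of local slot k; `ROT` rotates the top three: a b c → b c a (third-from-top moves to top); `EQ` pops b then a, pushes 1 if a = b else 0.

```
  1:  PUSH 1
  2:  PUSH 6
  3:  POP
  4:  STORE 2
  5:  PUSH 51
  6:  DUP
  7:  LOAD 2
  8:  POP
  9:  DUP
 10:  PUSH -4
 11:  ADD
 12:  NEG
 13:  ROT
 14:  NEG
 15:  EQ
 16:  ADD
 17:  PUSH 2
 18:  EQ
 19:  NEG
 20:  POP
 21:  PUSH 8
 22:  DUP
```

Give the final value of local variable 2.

PUSH 1  -> 1
PUSH 6  -> 1 6
POP     -> 1
STORE 2 -> (empty)
PUSH 51 -> 51
DUP     -> 51 51
LOAD 2  -> 51 51 1
POP     -> 51 51
DUP     -> 51 51 51
PUSH -4 -> 51 51 51 -4
ADD     -> 51 51 47
NEG     -> 51 51 -47
ROT     -> 51 -47 51
NEG     -> 51 -47 -51
EQ      -> 51 0
ADD     -> 51
PUSH 2  -> 51 2
EQ      -> 0
NEG     -> 0
POP     -> (empty)
PUSH 8  -> 8
DUP     -> 8 8

1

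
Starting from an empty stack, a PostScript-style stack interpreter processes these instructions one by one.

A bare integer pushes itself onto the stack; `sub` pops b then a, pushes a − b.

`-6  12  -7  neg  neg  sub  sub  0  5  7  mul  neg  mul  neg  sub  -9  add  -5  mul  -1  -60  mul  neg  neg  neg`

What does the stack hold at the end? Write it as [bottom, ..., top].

[170, -60]

-6  -> -6
12  -> -6 12
-7  -> -6 12 -7
neg -> -6 12 7
neg -> -6 12 -7
sub -> -6 19
sub -> -25
0   -> -25 0
5   -> -25 0 5
7   -> -25 0 5 7
mul -> -25 0 35
neg -> -25 0 -35
mul -> -25 0
neg -> -25 0
sub -> -25
-9  -> -25 -9
add -> -34
-5  -> -34 -5
mul -> 170
-1  -> 170 -1
-60 -> 170 -1 -60
mul -> 170 60
neg -> 170 -60
neg -> 170 60
neg -> 170 -60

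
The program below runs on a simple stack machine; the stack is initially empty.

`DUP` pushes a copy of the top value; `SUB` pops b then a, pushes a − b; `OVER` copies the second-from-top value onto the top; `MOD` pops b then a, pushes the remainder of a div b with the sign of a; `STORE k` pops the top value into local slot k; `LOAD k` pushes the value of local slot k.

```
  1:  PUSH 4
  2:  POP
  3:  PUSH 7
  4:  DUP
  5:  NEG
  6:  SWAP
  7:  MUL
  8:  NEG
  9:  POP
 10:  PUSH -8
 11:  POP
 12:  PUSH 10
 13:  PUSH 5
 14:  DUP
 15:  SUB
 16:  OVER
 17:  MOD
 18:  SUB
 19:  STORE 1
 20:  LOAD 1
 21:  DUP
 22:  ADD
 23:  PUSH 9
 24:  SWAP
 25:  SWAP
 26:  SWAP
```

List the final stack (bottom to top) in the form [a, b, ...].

[9, 20]

PUSH 4  -> [4]
POP     -> []
PUSH 7  -> [7]
DUP     -> [7, 7]
NEG     -> [7, -7]
SWAP    -> [-7, 7]
MUL     -> [-49]
NEG     -> [49]
POP     -> []
PUSH -8 -> [-8]
POP     -> []
PUSH 10 -> [10]
PUSH 5  -> [10, 5]
DUP     -> [10, 5, 5]
SUB     -> [10, 0]
OVER    -> [10, 0, 10]
MOD     -> [10, 0]
SUB     -> [10]
STORE 1 -> []
LOAD 1  -> [10]
DUP     -> [10, 10]
ADD     -> [20]
PUSH 9  -> [20, 9]
SWAP    -> [9, 20]
SWAP    -> [20, 9]
SWAP    -> [9, 20]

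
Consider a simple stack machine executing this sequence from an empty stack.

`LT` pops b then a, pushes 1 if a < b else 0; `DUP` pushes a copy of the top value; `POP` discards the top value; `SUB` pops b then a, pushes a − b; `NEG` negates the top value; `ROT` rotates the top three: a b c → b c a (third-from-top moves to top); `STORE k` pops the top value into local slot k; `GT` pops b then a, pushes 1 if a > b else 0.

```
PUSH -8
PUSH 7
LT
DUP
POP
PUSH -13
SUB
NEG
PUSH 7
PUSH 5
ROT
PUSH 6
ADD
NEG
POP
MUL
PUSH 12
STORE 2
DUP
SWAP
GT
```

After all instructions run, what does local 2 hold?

12

PUSH -8  : -8
PUSH 7   : -8 7
LT       : 1
DUP      : 1 1
POP      : 1
PUSH -13 : 1 -13
SUB      : 14
NEG      : -14
PUSH 7   : -14 7
PUSH 5   : -14 7 5
ROT      : 7 5 -14
PUSH 6   : 7 5 -14 6
ADD      : 7 5 -8
NEG      : 7 5 8
POP      : 7 5
MUL      : 35
PUSH 12  : 35 12
STORE 2  : 35
DUP      : 35 35
SWAP     : 35 35
GT       : 0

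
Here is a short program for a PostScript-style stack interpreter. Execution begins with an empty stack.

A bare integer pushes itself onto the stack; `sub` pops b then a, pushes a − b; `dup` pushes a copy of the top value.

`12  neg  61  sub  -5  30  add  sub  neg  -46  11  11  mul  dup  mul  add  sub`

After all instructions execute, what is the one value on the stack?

12  → [12]
neg → [-12]
61  → [-12, 61]
sub → [-73]
-5  → [-73, -5]
30  → [-73, -5, 30]
add → [-73, 25]
sub → [-98]
neg → [98]
-46 → [98, -46]
11  → [98, -46, 11]
11  → [98, -46, 11, 11]
mul → [98, -46, 121]
dup → [98, -46, 121, 121]
mul → [98, -46, 14641]
add → [98, 14595]
sub → [-14497]

-14497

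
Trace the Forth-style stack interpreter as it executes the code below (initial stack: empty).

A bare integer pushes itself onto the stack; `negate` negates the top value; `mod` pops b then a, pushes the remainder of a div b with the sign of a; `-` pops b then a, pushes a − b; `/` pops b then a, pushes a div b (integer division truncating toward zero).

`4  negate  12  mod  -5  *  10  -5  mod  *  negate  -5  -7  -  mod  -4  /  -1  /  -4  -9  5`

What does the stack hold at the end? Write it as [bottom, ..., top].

4      : [4]
negate : [-4]
12     : [-4, 12]
mod    : [-4]
-5     : [-4, -5]
*      : [20]
10     : [20, 10]
-5     : [20, 10, -5]
mod    : [20, 0]
*      : [0]
negate : [0]
-5     : [0, -5]
-7     : [0, -5, -7]
-      : [0, 2]
mod    : [0]
-4     : [0, -4]
/      : [0]
-1     : [0, -1]
/      : [0]
-4     : [0, -4]
-9     : [0, -4, -9]
5      : [0, -4, -9, 5]

[0, -4, -9, 5]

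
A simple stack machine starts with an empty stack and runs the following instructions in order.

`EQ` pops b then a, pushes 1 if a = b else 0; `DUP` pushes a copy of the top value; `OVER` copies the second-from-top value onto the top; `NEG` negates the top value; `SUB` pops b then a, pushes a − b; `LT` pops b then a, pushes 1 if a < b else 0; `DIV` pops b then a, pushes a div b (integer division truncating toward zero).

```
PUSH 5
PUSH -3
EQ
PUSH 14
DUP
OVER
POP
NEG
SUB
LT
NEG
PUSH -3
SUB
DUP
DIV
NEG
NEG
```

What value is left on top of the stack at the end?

1

PUSH 5  -> [5]
PUSH -3 -> [5, -3]
EQ      -> [0]
PUSH 14 -> [0, 14]
DUP     -> [0, 14, 14]
OVER    -> [0, 14, 14, 14]
POP     -> [0, 14, 14]
NEG     -> [0, 14, -14]
SUB     -> [0, 28]
LT      -> [1]
NEG     -> [-1]
PUSH -3 -> [-1, -3]
SUB     -> [2]
DUP     -> [2, 2]
DIV     -> [1]
NEG     -> [-1]
NEG     -> [1]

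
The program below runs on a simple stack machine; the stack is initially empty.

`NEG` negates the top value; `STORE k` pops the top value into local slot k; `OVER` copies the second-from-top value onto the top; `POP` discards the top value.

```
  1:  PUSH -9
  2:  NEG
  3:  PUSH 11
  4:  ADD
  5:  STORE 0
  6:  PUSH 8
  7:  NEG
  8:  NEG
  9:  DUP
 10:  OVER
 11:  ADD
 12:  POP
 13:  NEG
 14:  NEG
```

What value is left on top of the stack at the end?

8

PUSH -9 : -9
NEG     : 9
PUSH 11 : 9 11
ADD     : 20
STORE 0 : (empty)
PUSH 8  : 8
NEG     : -8
NEG     : 8
DUP     : 8 8
OVER    : 8 8 8
ADD     : 8 16
POP     : 8
NEG     : -8
NEG     : 8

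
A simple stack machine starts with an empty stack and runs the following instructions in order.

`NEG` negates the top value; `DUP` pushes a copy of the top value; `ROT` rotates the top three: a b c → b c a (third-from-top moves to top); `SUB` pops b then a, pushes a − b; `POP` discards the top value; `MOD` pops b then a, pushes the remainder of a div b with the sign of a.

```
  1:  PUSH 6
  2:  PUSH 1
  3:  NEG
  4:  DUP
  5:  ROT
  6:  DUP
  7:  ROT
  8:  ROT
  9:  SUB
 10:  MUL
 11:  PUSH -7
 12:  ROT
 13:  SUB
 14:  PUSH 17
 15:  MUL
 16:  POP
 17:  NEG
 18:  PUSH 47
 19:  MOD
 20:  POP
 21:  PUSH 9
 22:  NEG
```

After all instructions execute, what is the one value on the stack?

-9

PUSH 6  -> 6
PUSH 1  -> 6 1
NEG     -> 6 -1
DUP     -> 6 -1 -1
ROT     -> -1 -1 6
DUP     -> -1 -1 6 6
ROT     -> -1 6 6 -1
ROT     -> -1 6 -1 6
SUB     -> -1 6 -7
MUL     -> -1 -42
PUSH -7 -> -1 -42 -7
ROT     -> -42 -7 -1
SUB     -> -42 -6
PUSH 17 -> -42 -6 17
MUL     -> -42 -102
POP     -> -42
NEG     -> 42
PUSH 47 -> 42 47
MOD     -> 42
POP     -> (empty)
PUSH 9  -> 9
NEG     -> -9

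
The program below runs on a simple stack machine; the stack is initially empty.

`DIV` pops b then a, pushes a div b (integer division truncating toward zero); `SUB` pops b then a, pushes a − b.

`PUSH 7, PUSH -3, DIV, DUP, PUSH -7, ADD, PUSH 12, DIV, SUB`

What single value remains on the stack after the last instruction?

PUSH 7  → [7]
PUSH -3 → [7, -3]
DIV     → [-2]
DUP     → [-2, -2]
PUSH -7 → [-2, -2, -7]
ADD     → [-2, -9]
PUSH 12 → [-2, -9, 12]
DIV     → [-2, 0]
SUB     → [-2]

-2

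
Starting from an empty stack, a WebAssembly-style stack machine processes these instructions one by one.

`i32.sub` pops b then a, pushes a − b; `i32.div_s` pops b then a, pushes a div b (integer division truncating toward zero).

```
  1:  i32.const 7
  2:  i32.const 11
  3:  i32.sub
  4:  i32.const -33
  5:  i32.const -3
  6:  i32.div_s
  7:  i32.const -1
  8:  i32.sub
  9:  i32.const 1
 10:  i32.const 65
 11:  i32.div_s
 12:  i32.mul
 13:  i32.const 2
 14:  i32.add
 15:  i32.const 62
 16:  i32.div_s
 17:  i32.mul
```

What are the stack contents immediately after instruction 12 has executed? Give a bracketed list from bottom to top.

[-4, 0]

i32.const 7   → [7]
i32.const 11  → [7, 11]
i32.sub       → [-4]
i32.const -33 → [-4, -33]
i32.const -3  → [-4, -33, -3]
i32.div_s     → [-4, 11]
i32.const -1  → [-4, 11, -1]
i32.sub       → [-4, 12]
i32.const 1   → [-4, 12, 1]
i32.const 65  → [-4, 12, 1, 65]
i32.div_s     → [-4, 12, 0]
i32.mul       → [-4, 0]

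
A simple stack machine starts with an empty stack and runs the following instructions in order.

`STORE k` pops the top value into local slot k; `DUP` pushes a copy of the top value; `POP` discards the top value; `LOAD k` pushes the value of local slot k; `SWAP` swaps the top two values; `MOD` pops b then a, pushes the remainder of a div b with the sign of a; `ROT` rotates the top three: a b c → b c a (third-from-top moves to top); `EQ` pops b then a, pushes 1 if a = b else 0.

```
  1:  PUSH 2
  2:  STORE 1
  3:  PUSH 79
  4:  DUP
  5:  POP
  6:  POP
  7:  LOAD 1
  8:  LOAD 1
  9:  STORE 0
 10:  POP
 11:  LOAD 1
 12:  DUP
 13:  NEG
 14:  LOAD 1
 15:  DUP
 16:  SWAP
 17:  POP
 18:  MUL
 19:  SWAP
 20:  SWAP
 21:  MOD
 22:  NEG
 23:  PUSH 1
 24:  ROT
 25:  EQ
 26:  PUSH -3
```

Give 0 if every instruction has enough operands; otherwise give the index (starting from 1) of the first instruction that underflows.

24

PUSH 2   [2]
STORE 1  []
PUSH 79  [79]
DUP      [79, 79]
POP      [79]
POP      []
LOAD 1   [2]
LOAD 1   [2, 2]
STORE 0  [2]
POP      []
LOAD 1   [2]
DUP      [2, 2]
NEG      [2, -2]
LOAD 1   [2, -2, 2]
DUP      [2, -2, 2, 2]
SWAP     [2, -2, 2, 2]
POP      [2, -2, 2]
MUL      [2, -4]
SWAP     [-4, 2]
SWAP     [2, -4]
MOD      [2]
NEG      [-2]
PUSH 1   [-2, 1]
ROT  — needs 3 operands, stack has 2 → underflow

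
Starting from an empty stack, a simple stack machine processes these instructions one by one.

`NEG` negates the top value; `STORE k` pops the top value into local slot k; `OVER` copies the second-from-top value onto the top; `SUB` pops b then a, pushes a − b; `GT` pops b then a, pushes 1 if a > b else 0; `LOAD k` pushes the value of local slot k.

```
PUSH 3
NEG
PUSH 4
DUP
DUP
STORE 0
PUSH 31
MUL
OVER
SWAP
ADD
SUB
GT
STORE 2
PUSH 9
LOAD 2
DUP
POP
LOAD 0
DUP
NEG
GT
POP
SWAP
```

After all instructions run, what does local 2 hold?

PUSH 3   3
NEG      -3
PUSH 4   -3 4
DUP      -3 4 4
DUP      -3 4 4 4
STORE 0  -3 4 4
PUSH 31  -3 4 4 31
MUL      -3 4 124
OVER     -3 4 124 4
SWAP     -3 4 4 124
ADD      -3 4 128
SUB      -3 -124
GT       1
STORE 2  (empty)
PUSH 9   9
LOAD 2   9 1
DUP      9 1 1
POP      9 1
LOAD 0   9 1 4
DUP      9 1 4 4
NEG      9 1 4 -4
GT       9 1 1
POP      9 1
SWAP     1 9

1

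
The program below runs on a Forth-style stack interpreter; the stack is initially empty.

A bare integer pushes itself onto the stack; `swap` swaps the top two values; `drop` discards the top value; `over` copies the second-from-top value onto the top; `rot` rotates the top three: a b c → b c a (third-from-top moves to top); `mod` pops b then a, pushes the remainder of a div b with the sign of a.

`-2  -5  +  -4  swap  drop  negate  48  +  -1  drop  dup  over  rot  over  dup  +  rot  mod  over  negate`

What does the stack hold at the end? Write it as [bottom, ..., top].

[52, 52, 0, -52]

-2     -> [-2]
-5     -> [-2, -5]
+      -> [-7]
-4     -> [-7, -4]
swap   -> [-4, -7]
drop   -> [-4]
negate -> [4]
48     -> [4, 48]
+      -> [52]
-1     -> [52, -1]
drop   -> [52]
dup    -> [52, 52]
over   -> [52, 52, 52]
rot    -> [52, 52, 52]
over   -> [52, 52, 52, 52]
dup    -> [52, 52, 52, 52, 52]
+      -> [52, 52, 52, 104]
rot    -> [52, 52, 104, 52]
mod    -> [52, 52, 0]
over   -> [52, 52, 0, 52]
negate -> [52, 52, 0, -52]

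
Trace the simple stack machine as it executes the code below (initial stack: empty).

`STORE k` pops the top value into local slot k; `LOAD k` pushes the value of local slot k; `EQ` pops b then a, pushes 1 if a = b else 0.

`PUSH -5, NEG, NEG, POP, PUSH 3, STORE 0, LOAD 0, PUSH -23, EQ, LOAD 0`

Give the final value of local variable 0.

PUSH -5   [-5]
NEG       [5]
NEG       [-5]
POP       []
PUSH 3    [3]
STORE 0   []
LOAD 0    [3]
PUSH -23  [3, -23]
EQ        [0]
LOAD 0    [0, 3]

3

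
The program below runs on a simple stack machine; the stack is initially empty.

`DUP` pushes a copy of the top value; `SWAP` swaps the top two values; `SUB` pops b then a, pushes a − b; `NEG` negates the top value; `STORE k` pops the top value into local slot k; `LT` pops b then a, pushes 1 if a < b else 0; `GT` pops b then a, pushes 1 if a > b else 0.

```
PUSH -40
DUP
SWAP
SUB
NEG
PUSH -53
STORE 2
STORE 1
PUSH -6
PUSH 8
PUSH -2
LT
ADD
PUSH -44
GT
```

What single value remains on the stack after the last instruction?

1

PUSH -40 : -40
DUP      : -40 -40
SWAP     : -40 -40
SUB      : 0
NEG      : 0
PUSH -53 : 0 -53
STORE 2  : 0
STORE 1  : (empty)
PUSH -6  : -6
PUSH 8   : -6 8
PUSH -2  : -6 8 -2
LT       : -6 0
ADD      : -6
PUSH -44 : -6 -44
GT       : 1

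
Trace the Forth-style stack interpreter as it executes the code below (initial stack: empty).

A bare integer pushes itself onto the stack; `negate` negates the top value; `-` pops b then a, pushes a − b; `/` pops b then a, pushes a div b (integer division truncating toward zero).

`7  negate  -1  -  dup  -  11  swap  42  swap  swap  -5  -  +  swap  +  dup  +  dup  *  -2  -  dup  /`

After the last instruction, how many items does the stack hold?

7      → [7]
negate → [-7]
-1     → [-7, -1]
-      → [-6]
dup    → [-6, -6]
-      → [0]
11     → [0, 11]
swap   → [11, 0]
42     → [11, 0, 42]
swap   → [11, 42, 0]
swap   → [11, 0, 42]
-5     → [11, 0, 42, -5]
-      → [11, 0, 47]
+      → [11, 47]
swap   → [47, 11]
+      → [58]
dup    → [58, 58]
+      → [116]
dup    → [116, 116]
*      → [13456]
-2     → [13456, -2]
-      → [13458]
dup    → [13458, 13458]
/      → [1]

1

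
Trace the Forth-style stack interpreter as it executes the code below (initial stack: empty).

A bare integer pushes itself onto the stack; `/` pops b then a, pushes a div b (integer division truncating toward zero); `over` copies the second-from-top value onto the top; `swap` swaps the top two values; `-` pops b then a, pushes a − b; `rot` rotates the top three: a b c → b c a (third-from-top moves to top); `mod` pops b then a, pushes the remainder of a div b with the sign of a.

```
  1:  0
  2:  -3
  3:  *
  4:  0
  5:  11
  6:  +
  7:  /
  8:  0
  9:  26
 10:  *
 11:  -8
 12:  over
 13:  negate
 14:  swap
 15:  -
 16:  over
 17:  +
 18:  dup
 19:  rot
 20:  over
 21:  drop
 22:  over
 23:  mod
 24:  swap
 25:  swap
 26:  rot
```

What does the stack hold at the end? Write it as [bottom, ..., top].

[0, 8, 0, 8]

0       0
-3      0 -3
*       0
0       0 0
11      0 0 11
+       0 11
/       0
0       0 0
26      0 0 26
*       0 0
-8      0 0 -8
over    0 0 -8 0
negate  0 0 -8 0
swap    0 0 0 -8
-       0 0 8
over    0 0 8 0
+       0 0 8
dup     0 0 8 8
rot     0 8 8 0
over    0 8 8 0 8
drop    0 8 8 0
over    0 8 8 0 8
mod     0 8 8 0
swap    0 8 0 8
swap    0 8 8 0
rot     0 8 0 8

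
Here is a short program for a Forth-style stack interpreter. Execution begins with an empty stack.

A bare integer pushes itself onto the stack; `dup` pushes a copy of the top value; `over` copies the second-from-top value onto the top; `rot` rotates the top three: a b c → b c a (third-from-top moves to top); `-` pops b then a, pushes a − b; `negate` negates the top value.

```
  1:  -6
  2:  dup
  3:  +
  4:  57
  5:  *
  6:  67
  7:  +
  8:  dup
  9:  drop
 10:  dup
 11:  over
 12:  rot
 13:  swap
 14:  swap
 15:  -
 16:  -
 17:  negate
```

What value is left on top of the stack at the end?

617

-6     -> -6
dup    -> -6 -6
+      -> -12
57     -> -12 57
*      -> -684
67     -> -684 67
+      -> -617
dup    -> -617 -617
drop   -> -617
dup    -> -617 -617
over   -> -617 -617 -617
rot    -> -617 -617 -617
swap   -> -617 -617 -617
swap   -> -617 -617 -617
-      -> -617 0
-      -> -617
negate -> 617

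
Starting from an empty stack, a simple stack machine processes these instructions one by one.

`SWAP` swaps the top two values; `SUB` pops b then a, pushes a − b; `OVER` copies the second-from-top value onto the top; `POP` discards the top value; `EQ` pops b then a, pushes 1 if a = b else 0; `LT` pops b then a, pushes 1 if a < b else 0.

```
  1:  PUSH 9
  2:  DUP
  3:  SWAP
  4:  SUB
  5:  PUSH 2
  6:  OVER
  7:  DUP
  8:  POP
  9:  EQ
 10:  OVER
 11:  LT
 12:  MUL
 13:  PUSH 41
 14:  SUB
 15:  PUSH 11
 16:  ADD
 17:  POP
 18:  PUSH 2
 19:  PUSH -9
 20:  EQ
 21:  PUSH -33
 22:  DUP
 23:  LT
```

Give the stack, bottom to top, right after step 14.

PUSH 9  : [9]
DUP     : [9, 9]
SWAP    : [9, 9]
SUB     : [0]
PUSH 2  : [0, 2]
OVER    : [0, 2, 0]
DUP     : [0, 2, 0, 0]
POP     : [0, 2, 0]
EQ      : [0, 0]
OVER    : [0, 0, 0]
LT      : [0, 0]
MUL     : [0]
PUSH 41 : [0, 41]
SUB     : [-41]

[-41]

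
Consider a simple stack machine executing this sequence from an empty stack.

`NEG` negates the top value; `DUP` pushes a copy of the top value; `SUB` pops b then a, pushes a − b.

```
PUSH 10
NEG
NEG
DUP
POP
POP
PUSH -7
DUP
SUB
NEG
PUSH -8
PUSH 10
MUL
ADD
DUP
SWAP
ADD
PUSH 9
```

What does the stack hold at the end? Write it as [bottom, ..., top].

PUSH 10 : 10
NEG     : -10
NEG     : 10
DUP     : 10 10
POP     : 10
POP     : (empty)
PUSH -7 : -7
DUP     : -7 -7
SUB     : 0
NEG     : 0
PUSH -8 : 0 -8
PUSH 10 : 0 -8 10
MUL     : 0 -80
ADD     : -80
DUP     : -80 -80
SWAP    : -80 -80
ADD     : -160
PUSH 9  : -160 9

[-160, 9]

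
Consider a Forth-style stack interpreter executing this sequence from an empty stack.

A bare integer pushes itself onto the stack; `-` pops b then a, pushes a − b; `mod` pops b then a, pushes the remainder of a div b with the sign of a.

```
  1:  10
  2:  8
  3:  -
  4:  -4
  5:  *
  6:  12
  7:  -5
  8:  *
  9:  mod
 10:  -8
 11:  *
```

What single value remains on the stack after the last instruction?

64

10  → [10]
8   → [10, 8]
-   → [2]
-4  → [2, -4]
*   → [-8]
12  → [-8, 12]
-5  → [-8, 12, -5]
*   → [-8, -60]
mod → [-8]
-8  → [-8, -8]
*   → [64]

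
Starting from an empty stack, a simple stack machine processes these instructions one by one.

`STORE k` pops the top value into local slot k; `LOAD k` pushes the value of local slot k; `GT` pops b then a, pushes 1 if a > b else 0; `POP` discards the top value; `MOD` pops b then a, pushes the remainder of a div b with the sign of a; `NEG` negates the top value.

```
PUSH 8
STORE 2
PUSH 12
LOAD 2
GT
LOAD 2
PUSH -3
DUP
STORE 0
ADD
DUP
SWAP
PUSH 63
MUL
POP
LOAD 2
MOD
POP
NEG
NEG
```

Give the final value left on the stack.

1

PUSH 8  → 8
STORE 2 → (empty)
PUSH 12 → 12
LOAD 2  → 12 8
GT      → 1
LOAD 2  → 1 8
PUSH -3 → 1 8 -3
DUP     → 1 8 -3 -3
STORE 0 → 1 8 -3
ADD     → 1 5
DUP     → 1 5 5
SWAP    → 1 5 5
PUSH 63 → 1 5 5 63
MUL     → 1 5 315
POP     → 1 5
LOAD 2  → 1 5 8
MOD     → 1 5
POP     → 1
NEG     → -1
NEG     → 1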